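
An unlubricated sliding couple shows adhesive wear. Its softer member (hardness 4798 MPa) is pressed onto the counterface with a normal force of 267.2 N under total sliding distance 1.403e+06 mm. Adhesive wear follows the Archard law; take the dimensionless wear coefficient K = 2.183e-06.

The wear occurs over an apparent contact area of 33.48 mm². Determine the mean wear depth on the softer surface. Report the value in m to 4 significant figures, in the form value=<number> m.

The intermediates are printed rounded — all arithmetic runs at full float precision; a lone final rounding to 4 significant digits.
Distance covered L = 1.403e+06 mm = 1403 m.
Hardness H = 4798 MPa = 4.798e+09 Pa.
Contact area A = 33.48 mm² = 3.348e-05 m².
As SI base values: W = 267.2 N, H = 4.798e+09 Pa, K = 2.183e-06.
Archard volume V = K·W·L/H = 2.183e-06 · 267.2 · 1403 / 4.798e+09 = 1.706e-10 m³.
Depth h = V/A = 1.706e-10 / 3.348e-05 = 5.095e-06 m.

value=5.095e-06 m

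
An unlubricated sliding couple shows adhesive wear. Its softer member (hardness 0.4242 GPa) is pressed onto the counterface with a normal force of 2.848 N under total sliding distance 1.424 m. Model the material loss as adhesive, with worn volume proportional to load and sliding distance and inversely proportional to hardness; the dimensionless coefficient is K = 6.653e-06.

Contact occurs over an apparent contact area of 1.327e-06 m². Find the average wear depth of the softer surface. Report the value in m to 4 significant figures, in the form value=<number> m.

Every step holds full precision — intermediate values appear rounded. Rounded once at the end, at 4 significant figures.
Convert: Hardness H = 0.4242 GPa = 4.242e+08 Pa.
As SI base values: W = 2.848 N, H = 4.242e+08 Pa, K = 6.653e-06.
Archard volume V = K·W·L/H = 6.653e-06 · 2.848 · 1.424 / 4.242e+08 = 6.361e-14 m³.
Depth of wear h = V/A = 6.361e-14 / 1.327e-06 = 4.793e-08 m.

value=4.793e-08 m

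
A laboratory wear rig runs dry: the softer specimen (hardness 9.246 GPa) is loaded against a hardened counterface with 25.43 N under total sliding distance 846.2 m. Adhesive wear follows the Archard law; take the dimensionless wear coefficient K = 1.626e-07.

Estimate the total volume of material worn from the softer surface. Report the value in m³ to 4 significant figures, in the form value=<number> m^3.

The algebra carries exact precision; intermediates are displayed rounded. Rounded just once, at 4 significant figures.
Hardness H = 9.246 GPa = 9.246e+09 Pa.
In SI base units, W = 25.43 N, H = 9.246e+09 Pa, K = 1.626e-07.
Apply Archard: V = K·W·L/H = 1.626e-07 · 25.43 · 846.2 / 9.246e+09 = 3.784e-13 m³.

value=3.784e-13 m^3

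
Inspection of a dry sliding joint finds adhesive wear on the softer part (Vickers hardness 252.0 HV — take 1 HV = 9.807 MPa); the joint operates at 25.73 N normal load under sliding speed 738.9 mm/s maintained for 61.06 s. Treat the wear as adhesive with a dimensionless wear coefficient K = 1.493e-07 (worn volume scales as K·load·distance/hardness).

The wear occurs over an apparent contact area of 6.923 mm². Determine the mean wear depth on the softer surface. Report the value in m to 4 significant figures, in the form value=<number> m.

Intermediates are displayed rounded. All working math maintains full precision, and rounded just once to four significant digits.
Convert: Sliding speed v = 738.9 mm/s = 0.7389 m/s. Total distance L = v·t = 0.7389 m/s × 61.06 s = 45.12 m.
Convert: Hardness H = 252.0 HV × 9.807 MPa/HV = 2471 MPa = 2.471e+09 Pa.
Convert: Contact area A = 6.923 mm² = 6.923e-06 m².
Collected in SI base units: W = 25.73 N, H = 2.471e+09 Pa, K = 1.493e-07.
Apply Archard: V = K·W·L/H = 1.493e-07 · 25.73 · 45.12 / 2.471e+09 = 7.013e-14 m³.
Mean wear depth h = V/A = 7.013e-14 / 6.923e-06 = 1.013e-08 m.

value=1.013e-08 m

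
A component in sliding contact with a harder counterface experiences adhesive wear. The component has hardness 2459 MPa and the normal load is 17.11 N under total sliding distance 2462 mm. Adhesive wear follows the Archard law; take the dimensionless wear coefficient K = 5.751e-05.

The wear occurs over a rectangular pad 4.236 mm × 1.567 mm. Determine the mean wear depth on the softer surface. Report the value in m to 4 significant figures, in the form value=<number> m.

Quoted intermediates are rounded. The algebra maintains full precision; one final rounding to 4 significant digits.
Convert: The distance L = 2462 mm = 2.462 m.
Convert: Hardness H = 2459 MPa = 2.459e+09 Pa.
Convert: Pad sides 4.236 mm × 1.567 mm = 0.004236 m × 0.001567 m. Contact area A = 0.004236 m × 0.001567 m = 6.638e-06 m².
Collected in SI base units: W = 17.11 N, H = 2.459e+09 Pa, K = 5.751e-05.
Archard relation: V = K·W·L/H = 5.751e-05 · 17.11 · 2.462 / 2.459e+09 = 9.852e-13 m³.
Depth h = V/A = 9.852e-13 / 6.638e-06 = 1.484e-07 m.

value=1.484e-07 m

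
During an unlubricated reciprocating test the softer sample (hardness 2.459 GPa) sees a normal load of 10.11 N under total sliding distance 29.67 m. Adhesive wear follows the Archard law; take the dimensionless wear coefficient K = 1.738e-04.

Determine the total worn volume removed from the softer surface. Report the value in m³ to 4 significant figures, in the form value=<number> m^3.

Intermediates are displayed rounded. The computation runs at exact precision — a lone final rounding, at 4 significant digits.
Convert: Hardness H = 2.459 GPa = 2.459e+09 Pa.
As SI base values: W = 10.11 N, H = 2.459e+09 Pa, K = 1.738e-04.
Wear volume V = K·W·L/H = 1.738e-04 · 10.11 · 29.67 / 2.459e+09 = 2.120e-11 m³.

value=2.120e-11 m^3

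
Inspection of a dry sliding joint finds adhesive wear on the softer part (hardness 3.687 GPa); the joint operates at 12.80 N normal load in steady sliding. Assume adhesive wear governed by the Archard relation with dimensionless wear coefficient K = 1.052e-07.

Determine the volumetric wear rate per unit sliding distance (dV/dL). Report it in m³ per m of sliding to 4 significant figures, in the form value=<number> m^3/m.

value=3.652e-16 m^3/m

All arithmetic carries exact precision. Quoted intermediates are rounded; rounded once at the end, at four significant figures.
Hardness H = 3.687 GPa = 3.687e+09 Pa.
SI base units throughout: W = 12.80 N, H = 3.687e+09 Pa, K = 1.052e-07.
Rate of wear dV/dL = K·W/H (no L dependence): 1.052e-07 · 12.80 / 3.687e+09 = 3.652e-16 m³/m.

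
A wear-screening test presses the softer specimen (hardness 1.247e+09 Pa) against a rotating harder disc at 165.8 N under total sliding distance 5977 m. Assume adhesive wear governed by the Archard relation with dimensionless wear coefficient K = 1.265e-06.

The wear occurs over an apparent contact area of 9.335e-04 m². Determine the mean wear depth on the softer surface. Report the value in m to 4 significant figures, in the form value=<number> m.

Each operation maintains full float precision; shown intermediates are rounded. Rounded just once to four significant digits.
Restated in SI base units: W = 165.8 N, H = 1.247e+09 Pa, K = 1.265e-06.
Archard relation: V = K·W·L/H = 1.265e-06 · 165.8 · 5977 / 1.247e+09 = 1.005e-09 m³.
Depth h = V/A = 1.005e-09 / 9.335e-04 = 1.077e-06 m.

value=1.077e-06 m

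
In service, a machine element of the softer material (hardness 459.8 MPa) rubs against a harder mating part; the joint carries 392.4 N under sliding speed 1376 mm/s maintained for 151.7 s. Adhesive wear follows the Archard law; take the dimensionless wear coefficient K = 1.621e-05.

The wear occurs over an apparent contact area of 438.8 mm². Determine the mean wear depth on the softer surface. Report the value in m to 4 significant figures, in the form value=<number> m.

value=6.581e-06 m

Each operation runs at full precision — intermediates appear rounded — one last rounding to four significant digits.
Sliding speed v = 1376 mm/s = 1.376 m/s. Total distance L = v·t = 1.376 m/s × 151.7 s = 208.7 m.
Hardness H = 459.8 MPa = 4.598e+08 Pa.
Contact area A = 438.8 mm² = 4.388e-04 m².
As SI base values: W = 392.4 N, H = 4.598e+08 Pa, K = 1.621e-05.
Wear volume V = K·W·L/H = 1.621e-05 · 392.4 · 208.7 / 4.598e+08 = 2.888e-09 m³.
Depth h = V/A = 2.888e-09 / 4.388e-04 = 6.581e-06 m.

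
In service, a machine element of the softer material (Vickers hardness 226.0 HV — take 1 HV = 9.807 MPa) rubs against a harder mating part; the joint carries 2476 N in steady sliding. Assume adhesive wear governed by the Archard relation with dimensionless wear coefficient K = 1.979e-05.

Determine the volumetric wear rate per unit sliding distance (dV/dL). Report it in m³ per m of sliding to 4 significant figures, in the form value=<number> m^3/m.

Each operation carries full float precision, and intermediates are displayed rounded; rounded just once, at 4 significant figures.
Convert: Hardness H = 226.0 HV × 9.807 MPa/HV = 2216 MPa = 2.216e+09 Pa.
As SI base values: W = 2476 N, H = 2.216e+09 Pa, K = 1.979e-05.
Sliding wear rate dV/dL = K·W/H (no L dependence): 1.979e-05 · 2476 / 2.216e+09 = 2.211e-11 m³/m.

value=2.211e-11 m^3/m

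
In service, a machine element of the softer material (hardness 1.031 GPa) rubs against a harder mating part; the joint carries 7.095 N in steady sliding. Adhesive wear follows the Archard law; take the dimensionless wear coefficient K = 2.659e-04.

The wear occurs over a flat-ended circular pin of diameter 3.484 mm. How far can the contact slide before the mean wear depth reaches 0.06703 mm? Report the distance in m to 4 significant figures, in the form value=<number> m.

Intermediates are printed rounded; all working math maintains full float precision — one final rounding, at four significant digits.
Convert: Hardness H = 1.031 GPa = 1.031e+09 Pa.
Convert: Pin diameter d = 3.484 mm = 0.003484 m. Contact area A = π·d²/4 = π·(0.003484 m)²/4 = 9.533e-06 m².
Convert: Depth limit h_lim = 0.06703 mm = 6.703e-05 m.
In SI base units, W = 7.095 N, H = 1.031e+09 Pa, K = 2.659e-04.
Wearable volume V_lim = h_lim·A = 6.703e-05 · 9.533e-06 = 6.390e-10 m³.
Thus life L = V_lim·H/(K·W) = 6.390e-10 · 1.031e+09 / (2.659e-04 · 7.095) = 349.2 m.

value=349.2 m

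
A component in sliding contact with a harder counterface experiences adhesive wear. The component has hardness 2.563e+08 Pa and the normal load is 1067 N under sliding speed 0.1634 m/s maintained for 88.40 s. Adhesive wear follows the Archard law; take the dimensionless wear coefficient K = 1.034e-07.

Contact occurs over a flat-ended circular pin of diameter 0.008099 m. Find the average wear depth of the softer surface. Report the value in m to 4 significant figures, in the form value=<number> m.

value=1.207e-07 m

The computation keeps full precision — intermediate values are printed rounded — a lone final rounding to four significant figures.
Convert: Total distance L = v·t = 0.1634 m/s × 88.40 s = 14.44 m.
Convert: Contact area A = π·d²/4 = π·(0.008099 m)²/4 = 5.152e-05 m².
Working in SI base units: W = 1067 N, H = 2.563e+08 Pa, K = 1.034e-07.
Worn volume V = K·W·L/H = 1.034e-07 · 1067 · 14.44 / 2.563e+08 = 6.218e-12 m³.
Mean wear depth h = V/A = 6.218e-12 / 5.152e-05 = 1.207e-07 m.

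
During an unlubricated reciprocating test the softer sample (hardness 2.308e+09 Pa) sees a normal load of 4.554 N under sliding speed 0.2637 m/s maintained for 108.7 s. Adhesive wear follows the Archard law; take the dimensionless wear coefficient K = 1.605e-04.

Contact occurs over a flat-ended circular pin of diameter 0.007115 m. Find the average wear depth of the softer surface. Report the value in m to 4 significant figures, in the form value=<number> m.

value=2.283e-07 m

All arithmetic holds exact precision — intermediate values are displayed rounded — a single final rounding, at four significant digits.
Distance L = v·t = 0.2637 m/s × 108.7 s = 28.66 m.
Contact area A = π·d²/4 = π·(0.007115 m)²/4 = 3.976e-05 m².
Restated in SI base units: W = 4.554 N, H = 2.308e+09 Pa, K = 1.605e-04.
Wear volume V = K·W·L/H = 1.605e-04 · 4.554 · 28.66 / 2.308e+09 = 9.078e-12 m³.
Mean wear depth h = V/A = 9.078e-12 / 3.976e-05 = 2.283e-07 m.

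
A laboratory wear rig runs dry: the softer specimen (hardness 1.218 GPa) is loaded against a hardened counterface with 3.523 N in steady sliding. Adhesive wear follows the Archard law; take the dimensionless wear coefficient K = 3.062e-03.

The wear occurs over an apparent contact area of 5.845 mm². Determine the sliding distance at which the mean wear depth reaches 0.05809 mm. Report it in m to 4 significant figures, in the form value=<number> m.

The computation holds exact precision; intermediate values are printed rounded — rounded just once to four significant digits.
Convert: Hardness H = 1.218 GPa = 1.218e+09 Pa.
Convert: Contact area A = 5.845 mm² = 5.845e-06 m².
Convert: Depth limit h_lim = 0.05809 mm = 5.809e-05 m.
Restated in SI base units: W = 3.523 N, H = 1.218e+09 Pa, K = 3.062e-03.
Limit volume V_lim = h_lim·A = 5.809e-05 · 5.845e-06 = 3.395e-10 m³.
Inverting, life L = V_lim·H/(K·W) = 3.395e-10 · 1.218e+09 / (3.062e-03 · 3.523) = 38.34 m.

value=38.34 m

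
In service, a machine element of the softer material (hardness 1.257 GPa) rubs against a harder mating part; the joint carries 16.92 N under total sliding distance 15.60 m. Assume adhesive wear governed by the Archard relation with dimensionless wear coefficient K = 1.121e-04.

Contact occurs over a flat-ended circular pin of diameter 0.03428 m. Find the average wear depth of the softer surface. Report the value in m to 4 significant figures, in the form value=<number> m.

The intermediates are shown rounded, and each operation keeps full float precision. Rounded once at the end to 4 significant digits.
Hardness H = 1.257 GPa = 1.257e+09 Pa.
Contact area A = π·d²/4 = π·(0.03428 m)²/4 = 9.229e-04 m².
Working in SI base units: W = 16.92 N, H = 1.257e+09 Pa, K = 1.121e-04.
Apply Archard: V = K·W·L/H = 1.121e-04 · 16.92 · 15.60 / 1.257e+09 = 2.354e-11 m³.
Depth of wear h = V/A = 2.354e-11 / 9.229e-04 = 2.550e-08 m.

value=2.550e-08 m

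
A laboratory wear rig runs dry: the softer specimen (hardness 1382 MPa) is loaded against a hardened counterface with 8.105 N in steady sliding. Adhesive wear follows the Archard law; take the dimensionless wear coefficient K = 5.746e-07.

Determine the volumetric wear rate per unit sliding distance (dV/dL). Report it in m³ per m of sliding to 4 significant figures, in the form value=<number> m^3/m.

The computation holds full float precision. Printed values are rounded. Rounded once at the end: four significant figures.
Convert: Hardness H = 1382 MPa = 1.382e+09 Pa.
As SI base values: W = 8.105 N, H = 1.382e+09 Pa, K = 5.746e-07.
Wear rate dV/dL = K·W/H: 5.746e-07 · 8.105 / 1.382e+09 = 3.370e-15 m³/m.

value=3.370e-15 m^3/m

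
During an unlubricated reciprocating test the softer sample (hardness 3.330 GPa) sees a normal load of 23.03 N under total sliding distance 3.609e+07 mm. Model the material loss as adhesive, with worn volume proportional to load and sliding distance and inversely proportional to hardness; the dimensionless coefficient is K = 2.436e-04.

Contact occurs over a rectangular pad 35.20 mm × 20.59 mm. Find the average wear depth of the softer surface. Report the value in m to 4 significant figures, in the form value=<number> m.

Intermediate values are shown rounded; every step maintains exact precision, and rounded just once to 4 significant figures.
Convert: The distance L = 3.609e+07 mm = 3.609e+04 m.
Convert: Hardness H = 3.330 GPa = 3.330e+09 Pa.
Convert: Pad sides 35.20 mm × 20.59 mm = 0.03520 m × 0.02059 m. Contact area A = 0.03520 m × 0.02059 m = 7.248e-04 m².
SI base units throughout: W = 23.03 N, H = 3.330e+09 Pa, K = 2.436e-04.
By Archard's law, V = K·W·L/H = 2.436e-04 · 23.03 · 3.609e+04 / 3.330e+09 = 6.080e-08 m³.
Depth of wear h = V/A = 6.080e-08 / 7.248e-04 = 8.389e-05 m.

value=8.389e-05 m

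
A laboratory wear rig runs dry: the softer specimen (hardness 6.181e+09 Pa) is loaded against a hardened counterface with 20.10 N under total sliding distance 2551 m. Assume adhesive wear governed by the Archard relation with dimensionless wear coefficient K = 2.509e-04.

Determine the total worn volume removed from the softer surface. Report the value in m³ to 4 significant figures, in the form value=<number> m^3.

value=2.081e-09 m^3

All arithmetic runs at full precision. Printed values are rounded. Rounded just once to four significant figures.
Collected in SI base units: W = 20.10 N, H = 6.181e+09 Pa, K = 2.509e-04.
Apply Archard: V = K·W·L/H = 2.509e-04 · 20.10 · 2551 / 6.181e+09 = 2.081e-09 m³.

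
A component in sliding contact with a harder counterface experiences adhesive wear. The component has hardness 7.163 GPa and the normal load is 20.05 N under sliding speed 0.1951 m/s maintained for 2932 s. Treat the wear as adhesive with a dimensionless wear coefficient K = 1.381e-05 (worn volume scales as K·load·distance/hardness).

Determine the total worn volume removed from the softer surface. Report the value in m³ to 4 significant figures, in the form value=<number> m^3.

Intermediates are printed rounded, and the computation carries exact precision — one last rounding: 4 significant digits.
The distance L = v·t = 0.1951 m/s × 2932 s = 572.0 m.
Hardness H = 7.163 GPa = 7.163e+09 Pa.
SI base units throughout: W = 20.05 N, H = 7.163e+09 Pa, K = 1.381e-05.
By Archard's law, V = K·W·L/H = 1.381e-05 · 20.05 · 572.0 / 7.163e+09 = 2.211e-11 m³.

value=2.211e-11 m^3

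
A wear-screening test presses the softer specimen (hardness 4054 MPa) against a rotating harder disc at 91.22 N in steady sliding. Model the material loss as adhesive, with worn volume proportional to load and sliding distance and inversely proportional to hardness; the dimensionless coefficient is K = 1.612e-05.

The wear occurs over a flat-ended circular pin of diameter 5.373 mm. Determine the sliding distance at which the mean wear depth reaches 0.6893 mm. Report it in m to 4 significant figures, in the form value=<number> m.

Intermediate values are printed rounded; all working math keeps full precision; rounded just once, at 4 significant figures.
Convert: Hardness H = 4054 MPa = 4.054e+09 Pa.
Convert: Pin diameter d = 5.373 mm = 0.005373 m. Contact area A = π·d²/4 = π·(0.005373 m)²/4 = 2.267e-05 m².
Convert: Depth limit h_lim = 0.6893 mm = 6.893e-04 m.
Collected in SI base units: W = 91.22 N, H = 4.054e+09 Pa, K = 1.612e-05.
At the depth limit, V_lim = h_lim·A = 6.893e-04 · 2.267e-05 = 1.563e-08 m³.
Life L = V_lim·H/(K·W) = 1.563e-08 · 4.054e+09 / (1.612e-05 · 91.22) = 4.309e+04 m.

value=4.309e+04 m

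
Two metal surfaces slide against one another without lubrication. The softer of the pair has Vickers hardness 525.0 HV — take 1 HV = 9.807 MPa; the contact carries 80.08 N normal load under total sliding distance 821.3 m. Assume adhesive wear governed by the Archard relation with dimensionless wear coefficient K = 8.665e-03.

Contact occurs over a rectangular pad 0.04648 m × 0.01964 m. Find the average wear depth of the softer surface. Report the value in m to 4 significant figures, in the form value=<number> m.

value=1.213e-04 m

The intermediates are displayed rounded, and the algebra runs at exact precision; one final rounding to 4 significant digits.
Convert: Hardness H = 525.0 HV × 9.807 MPa/HV = 5149 MPa = 5.149e+09 Pa.
Convert: Contact area A = 0.04648 m × 0.01964 m = 9.129e-04 m².
In SI base units, W = 80.08 N, H = 5.149e+09 Pa, K = 8.665e-03.
By Archard's law, V = K·W·L/H = 8.665e-03 · 80.08 · 821.3 / 5.149e+09 = 1.107e-07 m³.
Average depth h = V/A = 1.107e-07 / 9.129e-04 = 1.213e-04 m.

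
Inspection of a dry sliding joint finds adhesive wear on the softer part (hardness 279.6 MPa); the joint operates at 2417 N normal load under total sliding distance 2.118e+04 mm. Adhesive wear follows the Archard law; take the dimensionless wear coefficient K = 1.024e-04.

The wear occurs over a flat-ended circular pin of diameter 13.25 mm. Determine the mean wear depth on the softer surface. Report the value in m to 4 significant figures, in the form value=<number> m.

value=1.360e-04 m

All working math runs at full float precision, and the intermediates are displayed rounded. Rounded once at the end: four significant figures.
Convert: Sliding distance L = 2.118e+04 mm = 21.18 m.
Convert: Hardness H = 279.6 MPa = 2.796e+08 Pa.
Convert: Pin diameter d = 13.25 mm = 0.01325 m. Contact area A = π·d²/4 = π·(0.01325 m)²/4 = 1.379e-04 m².
Restated in SI base units: W = 2417 N, H = 2.796e+08 Pa, K = 1.024e-04.
Archard volume V = K·W·L/H = 1.024e-04 · 2417 · 21.18 / 2.796e+08 = 1.875e-08 m³.
Depth of wear h = V/A = 1.875e-08 / 1.379e-04 = 1.360e-04 m.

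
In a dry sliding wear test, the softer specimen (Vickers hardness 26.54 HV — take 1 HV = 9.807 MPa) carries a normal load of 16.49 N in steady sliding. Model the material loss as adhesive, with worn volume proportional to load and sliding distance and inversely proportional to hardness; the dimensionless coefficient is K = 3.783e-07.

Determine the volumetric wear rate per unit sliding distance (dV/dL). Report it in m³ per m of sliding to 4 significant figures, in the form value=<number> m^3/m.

All arithmetic runs at full float precision — intermediates are printed rounded; a single final rounding, at 4 significant digits.
Hardness H = 26.54 HV × 9.807 MPa/HV = 260.3 MPa = 2.603e+08 Pa.
Restated in SI base units: W = 16.49 N, H = 2.603e+08 Pa, K = 3.783e-07.
The wear rate dV/dL = K·W/H (independent of L): 3.783e-07 · 16.49 / 2.603e+08 = 2.397e-14 m³/m.

value=2.397e-14 m^3/m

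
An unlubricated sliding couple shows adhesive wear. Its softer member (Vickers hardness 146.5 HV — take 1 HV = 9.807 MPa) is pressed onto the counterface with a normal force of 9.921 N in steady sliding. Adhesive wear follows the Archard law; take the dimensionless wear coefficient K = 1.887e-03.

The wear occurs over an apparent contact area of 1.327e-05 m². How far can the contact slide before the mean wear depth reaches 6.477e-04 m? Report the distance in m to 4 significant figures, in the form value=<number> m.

value=659.6 m

The algebra holds full float precision. Intermediate values are displayed rounded. Rounded once at the end, at 4 significant figures.
Hardness H = 146.5 HV × 9.807 MPa/HV = 1437 MPa = 1.437e+09 Pa.
In SI base units, W = 9.921 N, H = 1.437e+09 Pa, K = 1.887e-03.
Volume at the limit: V_lim = h_lim·A = 6.477e-04 · 1.327e-05 = 8.595e-09 m³.
Life L = V_lim·H/(K·W) = 8.595e-09 · 1.437e+09 / (1.887e-03 · 9.921) = 659.6 m.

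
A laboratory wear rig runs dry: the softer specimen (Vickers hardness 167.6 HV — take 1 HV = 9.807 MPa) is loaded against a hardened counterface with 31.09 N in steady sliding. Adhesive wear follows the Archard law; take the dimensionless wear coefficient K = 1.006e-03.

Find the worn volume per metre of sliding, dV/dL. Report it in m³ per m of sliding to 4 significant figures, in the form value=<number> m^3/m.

Every step runs at exact precision; the intermediates appear rounded. Rounded just once to 4 significant figures.
Convert: Hardness H = 167.6 HV × 9.807 MPa/HV = 1644 MPa = 1.644e+09 Pa.
SI base units throughout: W = 31.09 N, H = 1.644e+09 Pa, K = 1.006e-03.
Sliding wear rate dV/dL = K·W/H — distance-free: 1.006e-03 · 31.09 / 1.644e+09 = 1.903e-11 m³/m.

value=1.903e-11 m^3/m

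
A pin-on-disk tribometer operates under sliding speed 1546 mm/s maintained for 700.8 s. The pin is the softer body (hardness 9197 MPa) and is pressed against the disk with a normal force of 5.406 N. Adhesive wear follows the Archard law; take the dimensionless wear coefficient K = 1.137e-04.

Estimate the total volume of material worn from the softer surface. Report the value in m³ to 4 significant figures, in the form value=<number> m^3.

Intermediates are displayed rounded. Each operation carries full precision; one final rounding: 4 significant digits.
Sliding speed v = 1546 mm/s = 1.546 m/s. Distance covered L = v·t = 1.546 m/s × 700.8 s = 1083 m.
Hardness H = 9197 MPa = 9.197e+09 Pa.
SI base units throughout: W = 5.406 N, H = 9.197e+09 Pa, K = 1.137e-04.
Apply Archard: V = K·W·L/H = 1.137e-04 · 5.406 · 1083 / 9.197e+09 = 7.241e-11 m³.

value=7.241e-11 m^3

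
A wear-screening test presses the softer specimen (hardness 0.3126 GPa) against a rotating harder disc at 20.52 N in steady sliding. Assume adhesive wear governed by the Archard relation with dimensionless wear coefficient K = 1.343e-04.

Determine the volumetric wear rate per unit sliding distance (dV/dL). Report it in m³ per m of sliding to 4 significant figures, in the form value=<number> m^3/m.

value=8.816e-12 m^3/m

All working math maintains full float precision; the intermediates are shown rounded. Rounded once at the end: four significant figures.
Hardness H = 0.3126 GPa = 3.126e+08 Pa.
SI base units throughout: W = 20.52 N, H = 3.126e+08 Pa, K = 1.343e-04.
The wear rate dV/dL = K·W/H (independent of L): 1.343e-04 · 20.52 / 3.126e+08 = 8.816e-12 m³/m.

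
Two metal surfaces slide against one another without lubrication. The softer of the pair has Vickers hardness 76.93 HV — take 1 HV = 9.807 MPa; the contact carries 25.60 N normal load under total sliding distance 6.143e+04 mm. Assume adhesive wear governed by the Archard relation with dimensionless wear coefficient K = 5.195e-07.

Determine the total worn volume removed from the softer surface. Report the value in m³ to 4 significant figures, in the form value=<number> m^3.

Each operation runs at full float precision; intermediates are printed rounded — a single final rounding, at four significant digits.
Convert: Distance covered L = 6.143e+04 mm = 61.43 m.
Convert: Hardness H = 76.93 HV × 9.807 MPa/HV = 754.5 MPa = 7.545e+08 Pa.
In SI base units: W = 25.60 N, H = 7.545e+08 Pa, K = 5.195e-07.
Wear volume V = K·W·L/H = 5.195e-07 · 25.60 · 61.43 / 7.545e+08 = 1.083e-12 m³.

value=1.083e-12 m^3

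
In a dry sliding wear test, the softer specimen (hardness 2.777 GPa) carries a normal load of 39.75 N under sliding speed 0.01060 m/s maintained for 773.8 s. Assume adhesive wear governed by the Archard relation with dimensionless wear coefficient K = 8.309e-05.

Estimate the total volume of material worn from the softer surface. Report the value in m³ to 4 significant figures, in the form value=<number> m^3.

Each operation keeps exact precision. The intermediates are shown rounded; rounded just once: four significant digits.
Convert: Distance covered L = v·t = 0.01060 m/s × 773.8 s = 8.202 m.
Convert: Hardness H = 2.777 GPa = 2.777e+09 Pa.
Restated in SI base units: W = 39.75 N, H = 2.777e+09 Pa, K = 8.309e-05.
Archard relation: V = K·W·L/H = 8.309e-05 · 39.75 · 8.202 / 2.777e+09 = 9.755e-12 m³.

value=9.755e-12 m^3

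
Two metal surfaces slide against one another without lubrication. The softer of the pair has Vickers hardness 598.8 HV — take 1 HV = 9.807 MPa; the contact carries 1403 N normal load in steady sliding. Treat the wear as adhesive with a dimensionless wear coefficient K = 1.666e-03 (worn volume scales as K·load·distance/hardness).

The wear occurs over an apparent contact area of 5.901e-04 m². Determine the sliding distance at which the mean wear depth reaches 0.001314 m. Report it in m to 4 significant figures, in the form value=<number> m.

All arithmetic maintains exact precision. Quoted intermediates are rounded; a lone final rounding: 4 significant digits.
Hardness H = 598.8 HV × 9.807 MPa/HV = 5872 MPa = 5.872e+09 Pa.
Working in SI base units: W = 1403 N, H = 5.872e+09 Pa, K = 1.666e-03.
At the depth limit, V_lim = h_lim·A = 0.001314 · 5.901e-04 = 7.754e-07 m³.
Life L = V_lim·H/(K·W) = 7.754e-07 · 5.872e+09 / (1.666e-03 · 1403) = 1948 m.

value=1948 m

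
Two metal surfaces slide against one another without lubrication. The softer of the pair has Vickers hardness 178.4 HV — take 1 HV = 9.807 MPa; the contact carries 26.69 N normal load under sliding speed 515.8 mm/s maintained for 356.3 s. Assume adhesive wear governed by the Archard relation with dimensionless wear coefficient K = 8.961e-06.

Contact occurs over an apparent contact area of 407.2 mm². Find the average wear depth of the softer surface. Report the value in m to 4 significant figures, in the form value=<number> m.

value=6.170e-08 m

All arithmetic maintains full float precision — quoted intermediates are rounded. Rounded once at the end, at 4 significant figures.
Sliding speed v = 515.8 mm/s = 0.5158 m/s. The distance L = v·t = 0.5158 m/s × 356.3 s = 183.8 m.
Hardness H = 178.4 HV × 9.807 MPa/HV = 1750 MPa = 1.750e+09 Pa.
Contact area A = 407.2 mm² = 4.072e-04 m².
SI base units throughout: W = 26.69 N, H = 1.750e+09 Pa, K = 8.961e-06.
Archard relation: V = K·W·L/H = 8.961e-06 · 26.69 · 183.8 / 1.750e+09 = 2.512e-11 m³.
Depth of wear h = V/A = 2.512e-11 / 4.072e-04 = 6.170e-08 m.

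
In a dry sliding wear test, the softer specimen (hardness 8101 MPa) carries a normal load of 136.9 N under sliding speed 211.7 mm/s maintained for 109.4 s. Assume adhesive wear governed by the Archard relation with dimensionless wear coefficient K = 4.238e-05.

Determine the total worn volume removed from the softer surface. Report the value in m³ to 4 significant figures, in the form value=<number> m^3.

value=1.659e-11 m^3

Intermediates are shown rounded; the computation holds exact precision. Rounded just once to four significant digits.
Sliding speed v = 211.7 mm/s = 0.2117 m/s. The distance L = v·t = 0.2117 m/s × 109.4 s = 23.16 m.
Hardness H = 8101 MPa = 8.101e+09 Pa.
SI base units throughout: W = 136.9 N, H = 8.101e+09 Pa, K = 4.238e-05.
Wear volume V = K·W·L/H = 4.238e-05 · 136.9 · 23.16 / 8.101e+09 = 1.659e-11 m³.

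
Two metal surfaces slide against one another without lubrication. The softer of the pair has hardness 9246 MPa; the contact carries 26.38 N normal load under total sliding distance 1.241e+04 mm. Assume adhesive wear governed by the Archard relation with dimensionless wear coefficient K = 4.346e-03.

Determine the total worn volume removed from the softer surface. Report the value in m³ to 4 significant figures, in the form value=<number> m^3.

value=1.539e-10 m^3

All arithmetic runs at full float precision, and displayed values are rounded; one final rounding to 4 significant figures.
Convert: Sliding distance L = 1.241e+04 mm = 12.41 m.
Convert: Hardness H = 9246 MPa = 9.246e+09 Pa.
In SI base units: W = 26.38 N, H = 9.246e+09 Pa, K = 4.346e-03.
Worn volume V = K·W·L/H = 4.346e-03 · 26.38 · 12.41 / 9.246e+09 = 1.539e-10 m³.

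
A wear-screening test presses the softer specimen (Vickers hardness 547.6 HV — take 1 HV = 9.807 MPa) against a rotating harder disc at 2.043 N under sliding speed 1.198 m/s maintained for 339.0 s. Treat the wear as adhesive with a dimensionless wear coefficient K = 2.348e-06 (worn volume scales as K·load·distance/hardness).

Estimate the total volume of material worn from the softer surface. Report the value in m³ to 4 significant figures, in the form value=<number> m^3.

value=3.628e-13 m^3

Intermediate values are printed rounded. The algebra carries exact precision — one final rounding: four significant digits.
The distance L = v·t = 1.198 m/s × 339.0 s = 406.1 m.
Hardness H = 547.6 HV × 9.807 MPa/HV = 5370 MPa = 5.370e+09 Pa.
As SI base values: W = 2.043 N, H = 5.370e+09 Pa, K = 2.348e-06.
The Archard volume V = K·W·L/H = 2.348e-06 · 2.043 · 406.1 / 5.370e+09 = 3.628e-13 m³.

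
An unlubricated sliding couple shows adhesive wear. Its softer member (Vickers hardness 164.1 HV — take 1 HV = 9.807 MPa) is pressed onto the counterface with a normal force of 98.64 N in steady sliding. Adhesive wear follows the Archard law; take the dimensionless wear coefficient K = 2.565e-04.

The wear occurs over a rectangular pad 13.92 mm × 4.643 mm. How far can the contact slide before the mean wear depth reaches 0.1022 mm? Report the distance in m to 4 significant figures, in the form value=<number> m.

The computation keeps exact precision. Quoted intermediates are rounded — one last rounding, at four significant figures.
Hardness H = 164.1 HV × 9.807 MPa/HV = 1609 MPa = 1.609e+09 Pa.
Pad sides 13.92 mm × 4.643 mm = 0.01392 m × 0.004643 m. Contact area A = 0.01392 m × 0.004643 m = 6.463e-05 m².
Depth limit h_lim = 0.1022 mm = 1.022e-04 m.
Restated in SI base units: W = 98.64 N, H = 1.609e+09 Pa, K = 2.565e-04.
Limit volume V_lim = h_lim·A = 1.022e-04 · 6.463e-05 = 6.605e-09 m³.
Inverting, life L = V_lim·H/(K·W) = 6.605e-09 · 1.609e+09 / (2.565e-04 · 98.64) = 420.1 m.

value=420.1 m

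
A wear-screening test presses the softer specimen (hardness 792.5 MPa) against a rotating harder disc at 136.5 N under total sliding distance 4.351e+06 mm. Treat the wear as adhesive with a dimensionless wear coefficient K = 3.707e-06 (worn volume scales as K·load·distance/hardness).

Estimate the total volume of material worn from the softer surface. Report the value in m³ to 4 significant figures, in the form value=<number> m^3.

value=2.778e-09 m^3

Intermediates appear rounded — every step holds exact precision, and a single final rounding, at four significant figures.
Convert: Path length L = 4.351e+06 mm = 4351 m.
Convert: Hardness H = 792.5 MPa = 7.925e+08 Pa.
Expressed in SI base units: W = 136.5 N, H = 7.925e+08 Pa, K = 3.707e-06.
The Archard volume V = K·W·L/H = 3.707e-06 · 136.5 · 4351 / 7.925e+08 = 2.778e-09 m³.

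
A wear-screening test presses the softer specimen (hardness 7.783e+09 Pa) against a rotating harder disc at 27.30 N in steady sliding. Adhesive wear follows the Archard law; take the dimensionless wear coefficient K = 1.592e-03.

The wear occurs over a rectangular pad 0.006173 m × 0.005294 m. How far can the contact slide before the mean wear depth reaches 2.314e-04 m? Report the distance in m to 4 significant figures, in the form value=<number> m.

value=1354 m

Intermediate values are shown rounded; all working math holds exact precision — one last rounding, at four significant figures.
Contact area A = 0.006173 m × 0.005294 m = 3.268e-05 m².
Working in SI base units: W = 27.30 N, H = 7.783e+09 Pa, K = 1.592e-03.
Wearable volume V_lim = h_lim·A = 2.314e-04 · 3.268e-05 = 7.562e-09 m³.
So the life L = V_lim·H/(K·W) = 7.562e-09 · 7.783e+09 / (1.592e-03 · 27.30) = 1354 m.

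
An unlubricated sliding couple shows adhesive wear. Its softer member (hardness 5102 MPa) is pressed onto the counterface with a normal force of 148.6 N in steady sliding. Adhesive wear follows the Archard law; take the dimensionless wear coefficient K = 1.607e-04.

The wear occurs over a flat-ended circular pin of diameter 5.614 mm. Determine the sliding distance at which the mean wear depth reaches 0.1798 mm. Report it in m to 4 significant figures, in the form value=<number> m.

The intermediates are printed rounded. Every step carries exact precision — one last rounding, at four significant digits.
Hardness H = 5102 MPa = 5.102e+09 Pa.
Pin diameter d = 5.614 mm = 0.005614 m. Contact area A = π·d²/4 = π·(0.005614 m)²/4 = 2.475e-05 m².
Depth limit h_lim = 0.1798 mm = 1.798e-04 m.
As SI base values: W = 148.6 N, H = 5.102e+09 Pa, K = 1.607e-04.
Permissible volume V_lim = h_lim·A = 1.798e-04 · 2.475e-05 = 4.451e-09 m³.
Sliding life L = V_lim·H/(K·W) = 4.451e-09 · 5.102e+09 / (1.607e-04 · 148.6) = 950.9 m.

value=950.9 m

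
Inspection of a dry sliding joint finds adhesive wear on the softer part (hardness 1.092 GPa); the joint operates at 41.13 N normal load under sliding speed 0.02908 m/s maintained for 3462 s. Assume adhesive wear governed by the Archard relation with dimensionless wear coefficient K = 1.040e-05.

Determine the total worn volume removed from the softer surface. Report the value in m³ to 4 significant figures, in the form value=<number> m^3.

The intermediates are printed rounded. The computation holds exact precision, and one final rounding to 4 significant figures.
Convert: Distance L = v·t = 0.02908 m/s × 3462 s = 100.7 m.
Convert: Hardness H = 1.092 GPa = 1.092e+09 Pa.
Restated in SI base units: W = 41.13 N, H = 1.092e+09 Pa, K = 1.040e-05.
Archard relation: V = K·W·L/H = 1.040e-05 · 41.13 · 100.7 / 1.092e+09 = 3.944e-11 m³.

value=3.944e-11 m^3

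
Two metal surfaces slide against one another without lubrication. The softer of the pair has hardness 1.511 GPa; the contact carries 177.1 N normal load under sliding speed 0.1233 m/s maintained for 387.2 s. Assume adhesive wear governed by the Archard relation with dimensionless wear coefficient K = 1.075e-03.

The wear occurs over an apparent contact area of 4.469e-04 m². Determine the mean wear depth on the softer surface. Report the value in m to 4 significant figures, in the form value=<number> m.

value=1.346e-05 m

All arithmetic carries full float precision — the intermediates appear rounded. Rounded once at the end: four significant figures.
Convert: Sliding distance L = v·t = 0.1233 m/s × 387.2 s = 47.74 m.
Convert: Hardness H = 1.511 GPa = 1.511e+09 Pa.
In SI base units: W = 177.1 N, H = 1.511e+09 Pa, K = 1.075e-03.
Archard relation: V = K·W·L/H = 1.075e-03 · 177.1 · 47.74 / 1.511e+09 = 6.015e-09 m³.
Average depth h = V/A = 6.015e-09 / 4.469e-04 = 1.346e-05 m.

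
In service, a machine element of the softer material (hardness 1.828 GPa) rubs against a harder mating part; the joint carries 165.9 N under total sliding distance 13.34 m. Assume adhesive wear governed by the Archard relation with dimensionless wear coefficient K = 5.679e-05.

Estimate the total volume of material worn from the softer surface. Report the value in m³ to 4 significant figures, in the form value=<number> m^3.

value=6.875e-11 m^3

Intermediate values appear rounded. All working math maintains exact precision, and a lone final rounding: 4 significant figures.
Hardness H = 1.828 GPa = 1.828e+09 Pa.
Expressed in SI base units: W = 165.9 N, H = 1.828e+09 Pa, K = 5.679e-05.
Archard relation: V = K·W·L/H = 5.679e-05 · 165.9 · 13.34 / 1.828e+09 = 6.875e-11 m³.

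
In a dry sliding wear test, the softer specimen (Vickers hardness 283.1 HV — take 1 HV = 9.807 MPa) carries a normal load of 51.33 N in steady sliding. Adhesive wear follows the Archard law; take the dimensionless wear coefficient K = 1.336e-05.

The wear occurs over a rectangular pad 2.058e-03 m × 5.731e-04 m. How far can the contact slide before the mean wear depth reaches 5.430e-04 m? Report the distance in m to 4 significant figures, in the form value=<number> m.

The computation maintains full precision; intermediate values are displayed rounded — rounded once at the end to four significant digits.
Hardness H = 283.1 HV × 9.807 MPa/HV = 2776 MPa = 2.776e+09 Pa.
Contact area A = 2.058e-03 m × 5.731e-04 m = 1.179e-06 m².
In SI base units, W = 51.33 N, H = 2.776e+09 Pa, K = 1.336e-05.
Volume at the limit: V_lim = h_lim·A = 5.430e-04 · 1.179e-06 = 6.404e-10 m³.
Thus life L = V_lim·H/(K·W) = 6.404e-10 · 2.776e+09 / (1.336e-05 · 51.33) = 2593 m.

value=2593 m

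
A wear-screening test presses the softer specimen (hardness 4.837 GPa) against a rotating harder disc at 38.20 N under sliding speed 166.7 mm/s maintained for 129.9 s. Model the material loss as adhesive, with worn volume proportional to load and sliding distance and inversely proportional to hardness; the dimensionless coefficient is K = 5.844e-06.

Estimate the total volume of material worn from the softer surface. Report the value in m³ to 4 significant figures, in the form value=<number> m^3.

value=9.994e-13 m^3

Displayed values are rounded; each operation carries full precision — a single final rounding, at four significant figures.
Convert: Sliding speed v = 166.7 mm/s = 0.1667 m/s. Distance covered L = v·t = 0.1667 m/s × 129.9 s = 21.65 m.
Convert: Hardness H = 4.837 GPa = 4.837e+09 Pa.
SI base units throughout: W = 38.20 N, H = 4.837e+09 Pa, K = 5.844e-06.
By Archard's law, V = K·W·L/H = 5.844e-06 · 38.20 · 21.65 / 4.837e+09 = 9.994e-13 m³.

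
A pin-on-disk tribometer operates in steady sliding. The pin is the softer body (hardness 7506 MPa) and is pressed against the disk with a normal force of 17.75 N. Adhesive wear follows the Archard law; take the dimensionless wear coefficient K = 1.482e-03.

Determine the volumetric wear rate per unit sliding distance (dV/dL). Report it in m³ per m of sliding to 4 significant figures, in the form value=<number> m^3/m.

Every step runs at exact precision, and intermediates are shown rounded — a single final rounding: four significant digits.
Hardness H = 7506 MPa = 7.506e+09 Pa.
Restated in SI base units: W = 17.75 N, H = 7.506e+09 Pa, K = 1.482e-03.
Rate of wear dV/dL = K·W/H — distance-free: 1.482e-03 · 17.75 / 7.506e+09 = 3.505e-12 m³/m.

value=3.505e-12 m^3/m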